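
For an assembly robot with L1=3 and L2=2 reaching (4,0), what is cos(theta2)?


Given: L1 = 3, L2 = 2, target (x, y) = (4, 0)
Using cos(theta2) = (x^2 + y^2 - L1^2 - L2^2) / (2*L1*L2)
x^2 + y^2 = 4^2 + 0 = 16
L1^2 + L2^2 = 9 + 4 = 13
Numerator = 16 - 13 = 3
Denominator = 2*3*2 = 12
cos(theta2) = 3/12 = 1/4

1/4


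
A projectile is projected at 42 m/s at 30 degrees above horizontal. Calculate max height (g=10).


Given: v0 = 42 m/s, theta = 30 deg, g = 10 m/s^2
sin^2(30) = 1/4
Using H = v0^2 * sin^2(theta) / (2*g)
H = 42^2 * 1/4 / (2*10)
H = 1764 * 1/4 / 20
H = 441 / 20
H = 441/20 m

441/20 m


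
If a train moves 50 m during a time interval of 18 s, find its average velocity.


Given: distance d = 50 m, time t = 18 s
Using v = d / t
v = 50 / 18
v = 25/9 m/s

25/9 m/s


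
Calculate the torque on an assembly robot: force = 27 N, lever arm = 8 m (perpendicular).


Given: F = 27 N, r = 8 m, angle = 90 deg (perpendicular)
Using tau = F * r * sin(90)
sin(90) = 1
tau = 27 * 8 * 1
tau = 216 Nm

216 Nm


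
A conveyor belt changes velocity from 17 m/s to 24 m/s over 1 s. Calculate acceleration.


Given: initial velocity v0 = 17 m/s, final velocity v = 24 m/s, time t = 1 s
Using a = (v - v0) / t
a = (24 - 17) / 1
a = 7 / 1
a = 7 m/s^2

7 m/s^2


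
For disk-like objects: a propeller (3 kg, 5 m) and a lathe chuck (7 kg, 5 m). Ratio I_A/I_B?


Given: M1=3 kg, R1=5 m, M2=7 kg, R2=5 m
For a disk: I = (1/2)*M*R^2, so I_A/I_B = (M1*R1^2)/(M2*R2^2)
M1*R1^2 = 3*25 = 75
M2*R2^2 = 7*25 = 175
I_A/I_B = 75/175 = 3/7

3/7


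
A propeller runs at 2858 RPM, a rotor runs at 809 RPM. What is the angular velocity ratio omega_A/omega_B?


Given: RPM_A = 2858, RPM_B = 809
omega = 2*pi*RPM/60, so omega_A/omega_B = RPM_A / RPM_B
omega_A/omega_B = 2858 / 809
omega_A/omega_B = 2858/809

2858/809


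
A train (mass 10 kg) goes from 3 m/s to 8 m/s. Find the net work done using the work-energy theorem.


Given: m = 10 kg, v0 = 3 m/s, v = 8 m/s
Using W = (1/2)*m*(v^2 - v0^2)
v^2 = 8^2 = 64
v0^2 = 3^2 = 9
v^2 - v0^2 = 64 - 9 = 55
W = (1/2)*10*55 = 275 J

275 J


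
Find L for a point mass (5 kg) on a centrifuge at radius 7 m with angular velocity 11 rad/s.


Given: m = 5 kg, r = 7 m, omega = 11 rad/s
For a point mass: I = m*r^2
I = 5*7^2 = 5*49 = 245
L = I*omega = 245*11
L = 2695 kg*m^2/s

2695 kg*m^2/s


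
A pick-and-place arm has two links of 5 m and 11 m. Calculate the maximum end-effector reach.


Given: L1 = 5 m, L2 = 11 m
For a 2-link planar arm, max reach = L1 + L2 (fully extended)
Max reach = 5 + 11
Max reach = 16 m

16 m


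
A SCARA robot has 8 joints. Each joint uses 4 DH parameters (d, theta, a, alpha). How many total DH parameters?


Given: 8 joints, 4 DH parameters per joint (d, theta, a, alpha)
Total DH parameters = number_of_joints * 4
Total = 8 * 4
Total = 32

32


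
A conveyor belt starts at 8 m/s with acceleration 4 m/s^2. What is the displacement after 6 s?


Given: v0 = 8 m/s, a = 4 m/s^2, t = 6 s
Using s = v0*t + (1/2)*a*t^2
s = 8*6 + (1/2)*4*6^2
s = 48 + (1/2)*144
s = 48 + 72
s = 120

120 m


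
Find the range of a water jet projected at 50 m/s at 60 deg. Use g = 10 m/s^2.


Given: v0 = 50 m/s, theta = 60 deg, g = 10 m/s^2
sin(2*60) = sin(120) = sqrt(3)/2
Using R = v0^2 * sin(2*theta) / g
R = 50^2 * (sqrt(3)/2) / 10
R = 2500 * sqrt(3) / 20
R = 125*sqrt(3) m

125*sqrt(3) m


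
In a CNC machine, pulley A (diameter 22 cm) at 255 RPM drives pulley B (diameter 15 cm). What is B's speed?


Given: D1 = 22 cm, w1 = 255 RPM, D2 = 15 cm
Using D1*w1 = D2*w2
w2 = D1*w1 / D2
w2 = 22*255 / 15
w2 = 5610 / 15
w2 = 374 RPM

374 RPM


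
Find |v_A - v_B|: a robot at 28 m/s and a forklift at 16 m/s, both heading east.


Given: v_A = 28 m/s east, v_B = 16 m/s east
Both move in the same direction; relative speed = |v_A - v_B|
|28 - 16| = |12|
= 12 m/s

12 m/s


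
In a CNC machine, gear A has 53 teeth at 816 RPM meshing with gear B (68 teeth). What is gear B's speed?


Given: N1 = 53 teeth, w1 = 816 RPM, N2 = 68 teeth
Using N1*w1 = N2*w2
w2 = N1*w1 / N2
w2 = 53*816 / 68
w2 = 43248 / 68
w2 = 636 RPM

636 RPM


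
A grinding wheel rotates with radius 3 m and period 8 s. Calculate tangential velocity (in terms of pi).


Given: radius r = 3 m, period T = 8 s
Using v = 2*pi*r / T
v = 2*pi*3 / 8
v = 6*pi / 8
v = 3/4*pi m/s

3/4*pi m/s


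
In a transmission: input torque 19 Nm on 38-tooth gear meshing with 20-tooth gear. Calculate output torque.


Given: N1 = 38, N2 = 20, T1 = 19 Nm
Using T2/T1 = N2/N1
T2 = T1 * N2 / N1
T2 = 19 * 20 / 38
T2 = 380 / 38
T2 = 10 Nm

10 Nm


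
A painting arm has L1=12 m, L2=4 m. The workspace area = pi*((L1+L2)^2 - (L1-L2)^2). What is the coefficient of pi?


Given: L1 = 12, L2 = 4
(L1+L2)^2 = (16)^2 = 256
(L1-L2)^2 = (8)^2 = 64
Difference = 256 - 64 = 192
This equals 4*L1*L2 = 4*12*4 = 192
Workspace area = 192*pi

192


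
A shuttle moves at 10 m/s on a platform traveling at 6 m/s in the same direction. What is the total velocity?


Given: object velocity = 10 m/s, platform velocity = 6 m/s (same direction)
Using classical velocity addition: v_total = v_object + v_platform
v_total = 10 + 6
v_total = 16 m/s

16 m/s


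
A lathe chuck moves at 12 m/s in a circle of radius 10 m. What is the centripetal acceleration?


Given: v = 12 m/s, r = 10 m
Using a_c = v^2 / r
a_c = 12^2 / 10
a_c = 144 / 10
a_c = 72/5 m/s^2

72/5 m/s^2


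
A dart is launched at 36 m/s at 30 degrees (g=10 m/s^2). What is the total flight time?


Given: v0 = 36 m/s, theta = 30 deg, g = 10 m/s^2
sin(30) = 1/2
Using T = 2*v0*sin(theta) / g
T = 2*36*1/2 / 10
T = 36 / 10
T = 18/5 s

18/5 s


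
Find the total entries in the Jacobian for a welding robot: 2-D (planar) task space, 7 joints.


Given: task space dimension = 2, joints = 7
Jacobian is a 2 x 7 matrix
Total entries = rows * columns
Total = 2 * 7
Total = 14

14


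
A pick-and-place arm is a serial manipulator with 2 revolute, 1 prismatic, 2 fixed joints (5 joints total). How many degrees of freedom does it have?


Given: serial robot with 2 revolute, 1 prismatic, 2 fixed joints
DOF contribution per joint type: revolute=1, prismatic=1, spherical=3, fixed=0
DOF = 2*1 + 1*1 + 2*0
DOF = 3

3


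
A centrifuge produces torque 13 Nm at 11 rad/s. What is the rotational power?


Given: tau = 13 Nm, omega = 11 rad/s
Using P = tau * omega
P = 13 * 11
P = 143 W

143 W


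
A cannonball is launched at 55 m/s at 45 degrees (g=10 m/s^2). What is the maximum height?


Given: v0 = 55 m/s, theta = 45 deg, g = 10 m/s^2
sin^2(45) = 1/2
Using H = v0^2 * sin^2(theta) / (2*g)
H = 55^2 * 1/2 / (2*10)
H = 3025 * 1/2 / 20
H = 3025/2 / 20
H = 605/8 m

605/8 m


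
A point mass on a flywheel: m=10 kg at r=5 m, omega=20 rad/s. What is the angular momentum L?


Given: m = 10 kg, r = 5 m, omega = 20 rad/s
For a point mass: I = m*r^2
I = 10*5^2 = 10*25 = 250
L = I*omega = 250*20
L = 5000 kg*m^2/s

5000 kg*m^2/s


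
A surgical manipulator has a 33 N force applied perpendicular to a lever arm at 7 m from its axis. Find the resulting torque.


Given: F = 33 N, r = 7 m, angle = 90 deg (perpendicular)
Using tau = F * r * sin(90)
sin(90) = 1
tau = 33 * 7 * 1
tau = 231 Nm

231 Nm


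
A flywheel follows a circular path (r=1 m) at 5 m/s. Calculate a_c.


Given: v = 5 m/s, r = 1 m
Using a_c = v^2 / r
a_c = 5^2 / 1
a_c = 25 / 1
a_c = 25 m/s^2

25 m/s^2


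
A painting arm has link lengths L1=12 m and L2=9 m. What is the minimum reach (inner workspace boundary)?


Given: L1 = 12 m, L2 = 9 m
For a 2-link planar arm, min reach = |L1 - L2| (second link folded back)
Min reach = |12 - 9|
Min reach = 3 m

3 m


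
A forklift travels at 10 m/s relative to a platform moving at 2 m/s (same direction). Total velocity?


Given: object velocity = 10 m/s, platform velocity = 2 m/s (same direction)
Using classical velocity addition: v_total = v_object + v_platform
v_total = 10 + 2
v_total = 12 m/s

12 m/s


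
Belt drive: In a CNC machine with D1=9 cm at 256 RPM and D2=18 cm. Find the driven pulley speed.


Given: D1 = 9 cm, w1 = 256 RPM, D2 = 18 cm
Using D1*w1 = D2*w2
w2 = D1*w1 / D2
w2 = 9*256 / 18
w2 = 2304 / 18
w2 = 128 RPM

128 RPM


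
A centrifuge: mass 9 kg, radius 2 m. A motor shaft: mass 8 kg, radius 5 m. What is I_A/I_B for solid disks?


Given: M1=9 kg, R1=2 m, M2=8 kg, R2=5 m
For a disk: I = (1/2)*M*R^2, so I_A/I_B = (M1*R1^2)/(M2*R2^2)
M1*R1^2 = 9*4 = 36
M2*R2^2 = 8*25 = 200
I_A/I_B = 36/200 = 9/50

9/50


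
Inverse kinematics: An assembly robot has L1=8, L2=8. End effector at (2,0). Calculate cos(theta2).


Given: L1 = 8, L2 = 8, target (x, y) = (2, 0)
Using cos(theta2) = (x^2 + y^2 - L1^2 - L2^2) / (2*L1*L2)
x^2 + y^2 = 2^2 + 0 = 4
L1^2 + L2^2 = 64 + 64 = 128
Numerator = 4 - 128 = -124
Denominator = 2*8*8 = 128
cos(theta2) = -124/128 = -31/32

-31/32


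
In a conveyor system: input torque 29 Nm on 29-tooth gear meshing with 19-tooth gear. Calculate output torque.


Given: N1 = 29, N2 = 19, T1 = 29 Nm
Using T2/T1 = N2/N1
T2 = T1 * N2 / N1
T2 = 29 * 19 / 29
T2 = 551 / 29
T2 = 19 Nm

19 Nm


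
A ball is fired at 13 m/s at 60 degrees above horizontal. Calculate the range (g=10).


Given: v0 = 13 m/s, theta = 60 deg, g = 10 m/s^2
sin(2*60) = sin(120) = sqrt(3)/2
Using R = v0^2 * sin(2*theta) / g
R = 13^2 * (sqrt(3)/2) / 10
R = 169 * sqrt(3) / 20
R = 169/20*sqrt(3) m

169/20*sqrt(3) m


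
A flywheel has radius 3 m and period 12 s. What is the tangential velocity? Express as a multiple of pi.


Given: radius r = 3 m, period T = 12 s
Using v = 2*pi*r / T
v = 2*pi*3 / 12
v = 6*pi / 12
v = 1/2*pi m/s

1/2*pi m/s


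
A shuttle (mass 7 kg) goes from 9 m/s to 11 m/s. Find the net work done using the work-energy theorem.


Given: m = 7 kg, v0 = 9 m/s, v = 11 m/s
Using W = (1/2)*m*(v^2 - v0^2)
v^2 = 11^2 = 121
v0^2 = 9^2 = 81
v^2 - v0^2 = 121 - 81 = 40
W = (1/2)*7*40 = 140 J

140 J


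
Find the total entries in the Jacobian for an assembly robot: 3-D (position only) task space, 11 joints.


Given: task space dimension = 3, joints = 11
Jacobian is a 3 x 11 matrix
Total entries = rows * columns
Total = 3 * 11
Total = 33

33


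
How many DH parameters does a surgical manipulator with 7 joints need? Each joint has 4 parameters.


Given: 7 joints, 4 DH parameters per joint (d, theta, a, alpha)
Total DH parameters = number_of_joints * 4
Total = 7 * 4
Total = 28

28


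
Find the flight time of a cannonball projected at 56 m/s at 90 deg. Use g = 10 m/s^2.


Given: v0 = 56 m/s, theta = 90 deg, g = 10 m/s^2
sin(90) = 1
Using T = 2*v0*sin(theta) / g
T = 2*56*1 / 10
T = 112 / 10
T = 56/5 s

56/5 s


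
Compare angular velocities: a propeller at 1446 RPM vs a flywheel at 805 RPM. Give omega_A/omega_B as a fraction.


Given: RPM_A = 1446, RPM_B = 805
omega = 2*pi*RPM/60, so omega_A/omega_B = RPM_A / RPM_B
omega_A/omega_B = 1446 / 805
omega_A/omega_B = 1446/805

1446/805


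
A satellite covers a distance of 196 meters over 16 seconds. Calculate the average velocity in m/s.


Given: distance d = 196 m, time t = 16 s
Using v = d / t
v = 196 / 16
v = 49/4 m/s

49/4 m/s


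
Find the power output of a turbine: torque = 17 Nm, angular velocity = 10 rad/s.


Given: tau = 17 Nm, omega = 10 rad/s
Using P = tau * omega
P = 17 * 10
P = 170 W

170 W


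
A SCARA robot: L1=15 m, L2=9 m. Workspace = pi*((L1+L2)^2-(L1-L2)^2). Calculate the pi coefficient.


Given: L1 = 15, L2 = 9
(L1+L2)^2 = (24)^2 = 576
(L1-L2)^2 = (6)^2 = 36
Difference = 576 - 36 = 540
This equals 4*L1*L2 = 4*15*9 = 540
Workspace area = 540*pi

540


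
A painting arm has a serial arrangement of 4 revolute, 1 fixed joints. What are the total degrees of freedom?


Given: serial robot with 4 revolute, 1 fixed joints
DOF contribution per joint type: revolute=1, prismatic=1, spherical=3, fixed=0
DOF = 4*1 + 1*0
DOF = 4

4


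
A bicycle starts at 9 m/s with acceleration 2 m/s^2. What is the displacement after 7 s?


Given: v0 = 9 m/s, a = 2 m/s^2, t = 7 s
Using s = v0*t + (1/2)*a*t^2
s = 9*7 + (1/2)*2*7^2
s = 63 + (1/2)*98
s = 63 + 49
s = 112

112 m


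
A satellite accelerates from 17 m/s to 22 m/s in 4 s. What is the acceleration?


Given: initial velocity v0 = 17 m/s, final velocity v = 22 m/s, time t = 4 s
Using a = (v - v0) / t
a = (22 - 17) / 4
a = 5 / 4
a = 5/4 m/s^2

5/4 m/s^2


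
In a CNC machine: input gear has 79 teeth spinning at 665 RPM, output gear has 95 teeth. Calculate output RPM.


Given: N1 = 79 teeth, w1 = 665 RPM, N2 = 95 teeth
Using N1*w1 = N2*w2
w2 = N1*w1 / N2
w2 = 79*665 / 95
w2 = 52535 / 95
w2 = 553 RPM

553 RPM


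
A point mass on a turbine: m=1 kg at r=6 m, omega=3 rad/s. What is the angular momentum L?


Given: m = 1 kg, r = 6 m, omega = 3 rad/s
For a point mass: I = m*r^2
I = 1*6^2 = 1*36 = 36
L = I*omega = 36*3
L = 108 kg*m^2/s

108 kg*m^2/s


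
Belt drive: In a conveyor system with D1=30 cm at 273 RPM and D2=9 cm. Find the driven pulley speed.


Given: D1 = 30 cm, w1 = 273 RPM, D2 = 9 cm
Using D1*w1 = D2*w2
w2 = D1*w1 / D2
w2 = 30*273 / 9
w2 = 8190 / 9
w2 = 910 RPM

910 RPM


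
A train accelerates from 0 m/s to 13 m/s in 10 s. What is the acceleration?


Given: initial velocity v0 = 0 m/s, final velocity v = 13 m/s, time t = 10 s
Using a = (v - v0) / t
a = (13 - 0) / 10
a = 13 / 10
a = 13/10 m/s^2

13/10 m/s^2


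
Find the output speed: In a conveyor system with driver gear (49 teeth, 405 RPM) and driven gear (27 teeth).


Given: N1 = 49 teeth, w1 = 405 RPM, N2 = 27 teeth
Using N1*w1 = N2*w2
w2 = N1*w1 / N2
w2 = 49*405 / 27
w2 = 19845 / 27
w2 = 735 RPM

735 RPM


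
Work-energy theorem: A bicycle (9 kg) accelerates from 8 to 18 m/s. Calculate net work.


Given: m = 9 kg, v0 = 8 m/s, v = 18 m/s
Using W = (1/2)*m*(v^2 - v0^2)
v^2 = 18^2 = 324
v0^2 = 8^2 = 64
v^2 - v0^2 = 324 - 64 = 260
W = (1/2)*9*260 = 1170 J

1170 J


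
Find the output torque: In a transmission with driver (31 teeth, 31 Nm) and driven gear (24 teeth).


Given: N1 = 31, N2 = 24, T1 = 31 Nm
Using T2/T1 = N2/N1
T2 = T1 * N2 / N1
T2 = 31 * 24 / 31
T2 = 744 / 31
T2 = 24 Nm

24 Nm


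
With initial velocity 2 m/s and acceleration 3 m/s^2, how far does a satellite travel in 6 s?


Given: v0 = 2 m/s, a = 3 m/s^2, t = 6 s
Using s = v0*t + (1/2)*a*t^2
s = 2*6 + (1/2)*3*6^2
s = 12 + (1/2)*108
s = 12 + 54
s = 66

66 m


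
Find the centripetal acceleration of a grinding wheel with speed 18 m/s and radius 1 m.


Given: v = 18 m/s, r = 1 m
Using a_c = v^2 / r
a_c = 18^2 / 1
a_c = 324 / 1
a_c = 324 m/s^2

324 m/s^2


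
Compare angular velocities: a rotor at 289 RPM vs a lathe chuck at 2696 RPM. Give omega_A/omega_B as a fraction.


Given: RPM_A = 289, RPM_B = 2696
omega = 2*pi*RPM/60, so omega_A/omega_B = RPM_A / RPM_B
omega_A/omega_B = 289 / 2696
omega_A/omega_B = 289/2696

289/2696


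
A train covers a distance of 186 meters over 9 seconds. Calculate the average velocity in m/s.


Given: distance d = 186 m, time t = 9 s
Using v = d / t
v = 186 / 9
v = 62/3 m/s

62/3 m/s


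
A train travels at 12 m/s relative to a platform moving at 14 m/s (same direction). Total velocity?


Given: object velocity = 12 m/s, platform velocity = 14 m/s (same direction)
Using classical velocity addition: v_total = v_object + v_platform
v_total = 12 + 14
v_total = 26 m/s

26 m/s


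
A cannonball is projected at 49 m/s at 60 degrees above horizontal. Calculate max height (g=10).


Given: v0 = 49 m/s, theta = 60 deg, g = 10 m/s^2
sin^2(60) = 3/4
Using H = v0^2 * sin^2(theta) / (2*g)
H = 49^2 * 3/4 / (2*10)
H = 2401 * 3/4 / 20
H = 7203/4 / 20
H = 7203/80 m

7203/80 m


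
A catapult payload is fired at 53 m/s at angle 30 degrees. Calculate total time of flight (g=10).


Given: v0 = 53 m/s, theta = 30 deg, g = 10 m/s^2
sin(30) = 1/2
Using T = 2*v0*sin(theta) / g
T = 2*53*1/2 / 10
T = 53 / 10
T = 53/10 s

53/10 s


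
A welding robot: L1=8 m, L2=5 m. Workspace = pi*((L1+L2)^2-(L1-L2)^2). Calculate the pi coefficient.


Given: L1 = 8, L2 = 5
(L1+L2)^2 = (13)^2 = 169
(L1-L2)^2 = (3)^2 = 9
Difference = 169 - 9 = 160
This equals 4*L1*L2 = 4*8*5 = 160
Workspace area = 160*pi

160


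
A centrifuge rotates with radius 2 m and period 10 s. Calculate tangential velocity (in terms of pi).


Given: radius r = 2 m, period T = 10 s
Using v = 2*pi*r / T
v = 2*pi*2 / 10
v = 4*pi / 10
v = 2/5*pi m/s

2/5*pi m/s


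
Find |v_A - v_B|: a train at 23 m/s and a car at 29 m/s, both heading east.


Given: v_A = 23 m/s east, v_B = 29 m/s east
Both move in the same direction; relative speed = |v_A - v_B|
|23 - 29| = |-6|
= 6 m/s

6 m/s


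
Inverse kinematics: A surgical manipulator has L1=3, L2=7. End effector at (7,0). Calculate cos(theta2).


Given: L1 = 3, L2 = 7, target (x, y) = (7, 0)
Using cos(theta2) = (x^2 + y^2 - L1^2 - L2^2) / (2*L1*L2)
x^2 + y^2 = 7^2 + 0 = 49
L1^2 + L2^2 = 9 + 49 = 58
Numerator = 49 - 58 = -9
Denominator = 2*3*7 = 42
cos(theta2) = -9/42 = -3/14

-3/14


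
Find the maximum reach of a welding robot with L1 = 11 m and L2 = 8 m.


Given: L1 = 11 m, L2 = 8 m
For a 2-link planar arm, max reach = L1 + L2 (fully extended)
Max reach = 11 + 8
Max reach = 19 m

19 m


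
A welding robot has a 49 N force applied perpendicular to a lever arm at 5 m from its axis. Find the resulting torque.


Given: F = 49 N, r = 5 m, angle = 90 deg (perpendicular)
Using tau = F * r * sin(90)
sin(90) = 1
tau = 49 * 5 * 1
tau = 245 Nm

245 Nm


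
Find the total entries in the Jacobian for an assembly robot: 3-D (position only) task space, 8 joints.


Given: task space dimension = 3, joints = 8
Jacobian is a 3 x 8 matrix
Total entries = rows * columns
Total = 3 * 8
Total = 24

24


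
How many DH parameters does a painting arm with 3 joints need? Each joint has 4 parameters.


Given: 3 joints, 4 DH parameters per joint (d, theta, a, alpha)
Total DH parameters = number_of_joints * 4
Total = 3 * 4
Total = 12

12


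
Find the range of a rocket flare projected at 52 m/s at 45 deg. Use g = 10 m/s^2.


Given: v0 = 52 m/s, theta = 45 deg, g = 10 m/s^2
sin(2*45) = sin(90) = 1
Using R = v0^2 * sin(2*theta) / g
R = 52^2 * 1 / 10
R = 2704 / 10
R = 1352/5 m

1352/5 m


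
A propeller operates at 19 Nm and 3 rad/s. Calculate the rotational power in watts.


Given: tau = 19 Nm, omega = 3 rad/s
Using P = tau * omega
P = 19 * 3
P = 57 W

57 W


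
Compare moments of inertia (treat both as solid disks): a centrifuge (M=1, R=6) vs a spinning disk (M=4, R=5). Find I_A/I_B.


Given: M1=1 kg, R1=6 m, M2=4 kg, R2=5 m
For a disk: I = (1/2)*M*R^2, so I_A/I_B = (M1*R1^2)/(M2*R2^2)
M1*R1^2 = 1*36 = 36
M2*R2^2 = 4*25 = 100
I_A/I_B = 36/100 = 9/25

9/25


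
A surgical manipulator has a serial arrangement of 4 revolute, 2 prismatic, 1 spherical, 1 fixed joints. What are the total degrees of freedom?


Given: serial robot with 4 revolute, 2 prismatic, 1 spherical, 1 fixed joints
DOF contribution per joint type: revolute=1, prismatic=1, spherical=3, fixed=0
DOF = 4*1 + 2*1 + 1*3 + 1*0
DOF = 9

9


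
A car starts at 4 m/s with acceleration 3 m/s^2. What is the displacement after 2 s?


Given: v0 = 4 m/s, a = 3 m/s^2, t = 2 s
Using s = v0*t + (1/2)*a*t^2
s = 4*2 + (1/2)*3*2^2
s = 8 + (1/2)*12
s = 8 + 6
s = 14

14 m


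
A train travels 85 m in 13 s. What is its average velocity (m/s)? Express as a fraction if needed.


Given: distance d = 85 m, time t = 13 s
Using v = d / t
v = 85 / 13
v = 85/13 m/s

85/13 m/s


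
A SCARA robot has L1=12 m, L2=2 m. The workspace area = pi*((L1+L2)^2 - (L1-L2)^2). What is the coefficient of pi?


Given: L1 = 12, L2 = 2
(L1+L2)^2 = (14)^2 = 196
(L1-L2)^2 = (10)^2 = 100
Difference = 196 - 100 = 96
This equals 4*L1*L2 = 4*12*2 = 96
Workspace area = 96*pi

96


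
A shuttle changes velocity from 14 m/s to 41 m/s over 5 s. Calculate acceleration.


Given: initial velocity v0 = 14 m/s, final velocity v = 41 m/s, time t = 5 s
Using a = (v - v0) / t
a = (41 - 14) / 5
a = 27 / 5
a = 27/5 m/s^2

27/5 m/s^2


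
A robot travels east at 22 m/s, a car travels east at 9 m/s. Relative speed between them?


Given: v_A = 22 m/s east, v_B = 9 m/s east
Both move in the same direction; relative speed = |v_A - v_B|
|22 - 9| = |13|
= 13 m/s

13 m/s


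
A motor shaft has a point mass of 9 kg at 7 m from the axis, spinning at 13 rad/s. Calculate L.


Given: m = 9 kg, r = 7 m, omega = 13 rad/s
For a point mass: I = m*r^2
I = 9*7^2 = 9*49 = 441
L = I*omega = 441*13
L = 5733 kg*m^2/s

5733 kg*m^2/s


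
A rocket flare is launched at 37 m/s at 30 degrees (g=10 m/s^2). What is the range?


Given: v0 = 37 m/s, theta = 30 deg, g = 10 m/s^2
sin(2*30) = sin(60) = sqrt(3)/2
Using R = v0^2 * sin(2*theta) / g
R = 37^2 * (sqrt(3)/2) / 10
R = 1369 * sqrt(3) / 20
R = 1369/20*sqrt(3) m

1369/20*sqrt(3) m


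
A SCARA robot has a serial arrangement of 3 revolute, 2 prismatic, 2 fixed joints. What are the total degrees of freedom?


Given: serial robot with 3 revolute, 2 prismatic, 2 fixed joints
DOF contribution per joint type: revolute=1, prismatic=1, spherical=3, fixed=0
DOF = 3*1 + 2*1 + 2*0
DOF = 5

5


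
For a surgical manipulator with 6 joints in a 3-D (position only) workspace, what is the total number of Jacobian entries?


Given: task space dimension = 3, joints = 6
Jacobian is a 3 x 6 matrix
Total entries = rows * columns
Total = 3 * 6
Total = 18

18


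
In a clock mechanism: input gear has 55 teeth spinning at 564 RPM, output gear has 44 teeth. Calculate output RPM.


Given: N1 = 55 teeth, w1 = 564 RPM, N2 = 44 teeth
Using N1*w1 = N2*w2
w2 = N1*w1 / N2
w2 = 55*564 / 44
w2 = 31020 / 44
w2 = 705 RPM

705 RPM


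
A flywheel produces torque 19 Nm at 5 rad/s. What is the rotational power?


Given: tau = 19 Nm, omega = 5 rad/s
Using P = tau * omega
P = 19 * 5
P = 95 W

95 W


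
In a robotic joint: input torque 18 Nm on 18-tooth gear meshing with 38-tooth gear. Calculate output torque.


Given: N1 = 18, N2 = 38, T1 = 18 Nm
Using T2/T1 = N2/N1
T2 = T1 * N2 / N1
T2 = 18 * 38 / 18
T2 = 684 / 18
T2 = 38 Nm

38 Nm


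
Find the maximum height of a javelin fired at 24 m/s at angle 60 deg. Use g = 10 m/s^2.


Given: v0 = 24 m/s, theta = 60 deg, g = 10 m/s^2
sin^2(60) = 3/4
Using H = v0^2 * sin^2(theta) / (2*g)
H = 24^2 * 3/4 / (2*10)
H = 576 * 3/4 / 20
H = 432 / 20
H = 108/5 m

108/5 m


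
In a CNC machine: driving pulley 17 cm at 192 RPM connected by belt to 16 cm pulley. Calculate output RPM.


Given: D1 = 17 cm, w1 = 192 RPM, D2 = 16 cm
Using D1*w1 = D2*w2
w2 = D1*w1 / D2
w2 = 17*192 / 16
w2 = 3264 / 16
w2 = 204 RPM

204 RPM


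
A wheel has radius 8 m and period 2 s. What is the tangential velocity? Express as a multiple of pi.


Given: radius r = 8 m, period T = 2 s
Using v = 2*pi*r / T
v = 2*pi*8 / 2
v = 16*pi / 2
v = 8*pi m/s

8*pi m/s


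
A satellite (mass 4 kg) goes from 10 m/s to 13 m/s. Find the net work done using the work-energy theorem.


Given: m = 4 kg, v0 = 10 m/s, v = 13 m/s
Using W = (1/2)*m*(v^2 - v0^2)
v^2 = 13^2 = 169
v0^2 = 10^2 = 100
v^2 - v0^2 = 169 - 100 = 69
W = (1/2)*4*69 = 138 J

138 J


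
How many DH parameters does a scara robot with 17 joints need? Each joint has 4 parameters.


Given: 17 joints, 4 DH parameters per joint (d, theta, a, alpha)
Total DH parameters = number_of_joints * 4
Total = 17 * 4
Total = 68

68


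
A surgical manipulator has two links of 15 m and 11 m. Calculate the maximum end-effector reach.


Given: L1 = 15 m, L2 = 11 m
For a 2-link planar arm, max reach = L1 + L2 (fully extended)
Max reach = 15 + 11
Max reach = 26 m

26 m


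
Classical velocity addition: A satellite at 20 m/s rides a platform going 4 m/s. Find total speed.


Given: object velocity = 20 m/s, platform velocity = 4 m/s (same direction)
Using classical velocity addition: v_total = v_object + v_platform
v_total = 20 + 4
v_total = 24 m/s

24 m/s


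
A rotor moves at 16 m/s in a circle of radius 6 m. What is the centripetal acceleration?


Given: v = 16 m/s, r = 6 m
Using a_c = v^2 / r
a_c = 16^2 / 6
a_c = 256 / 6
a_c = 128/3 m/s^2

128/3 m/s^2


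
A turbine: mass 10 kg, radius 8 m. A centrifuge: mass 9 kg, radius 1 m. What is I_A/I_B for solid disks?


Given: M1=10 kg, R1=8 m, M2=9 kg, R2=1 m
For a disk: I = (1/2)*M*R^2, so I_A/I_B = (M1*R1^2)/(M2*R2^2)
M1*R1^2 = 10*64 = 640
M2*R2^2 = 9*1 = 9
I_A/I_B = 640/9 = 640/9

640/9


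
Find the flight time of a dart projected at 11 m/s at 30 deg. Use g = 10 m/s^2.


Given: v0 = 11 m/s, theta = 30 deg, g = 10 m/s^2
sin(30) = 1/2
Using T = 2*v0*sin(theta) / g
T = 2*11*1/2 / 10
T = 11 / 10
T = 11/10 s

11/10 s


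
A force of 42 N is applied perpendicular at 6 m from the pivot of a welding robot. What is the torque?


Given: F = 42 N, r = 6 m, angle = 90 deg (perpendicular)
Using tau = F * r * sin(90)
sin(90) = 1
tau = 42 * 6 * 1
tau = 252 Nm

252 Nm


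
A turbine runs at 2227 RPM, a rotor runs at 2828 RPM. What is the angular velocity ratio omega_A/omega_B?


Given: RPM_A = 2227, RPM_B = 2828
omega = 2*pi*RPM/60, so omega_A/omega_B = RPM_A / RPM_B
omega_A/omega_B = 2227 / 2828
omega_A/omega_B = 2227/2828

2227/2828


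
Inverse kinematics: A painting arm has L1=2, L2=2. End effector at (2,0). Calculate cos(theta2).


Given: L1 = 2, L2 = 2, target (x, y) = (2, 0)
Using cos(theta2) = (x^2 + y^2 - L1^2 - L2^2) / (2*L1*L2)
x^2 + y^2 = 2^2 + 0 = 4
L1^2 + L2^2 = 4 + 4 = 8
Numerator = 4 - 8 = -4
Denominator = 2*2*2 = 8
cos(theta2) = -4/8 = -1/2

-1/2


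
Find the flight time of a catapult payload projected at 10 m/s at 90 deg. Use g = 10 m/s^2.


Given: v0 = 10 m/s, theta = 90 deg, g = 10 m/s^2
sin(90) = 1
Using T = 2*v0*sin(theta) / g
T = 2*10*1 / 10
T = 20 / 10
T = 2 s

2 s


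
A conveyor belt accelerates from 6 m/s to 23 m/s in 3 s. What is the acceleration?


Given: initial velocity v0 = 6 m/s, final velocity v = 23 m/s, time t = 3 s
Using a = (v - v0) / t
a = (23 - 6) / 3
a = 17 / 3
a = 17/3 m/s^2

17/3 m/s^2


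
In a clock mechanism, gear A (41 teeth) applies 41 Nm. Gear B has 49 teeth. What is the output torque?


Given: N1 = 41, N2 = 49, T1 = 41 Nm
Using T2/T1 = N2/N1
T2 = T1 * N2 / N1
T2 = 41 * 49 / 41
T2 = 2009 / 41
T2 = 49 Nm

49 Nm


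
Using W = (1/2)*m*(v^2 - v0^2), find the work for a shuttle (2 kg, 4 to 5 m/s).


Given: m = 2 kg, v0 = 4 m/s, v = 5 m/s
Using W = (1/2)*m*(v^2 - v0^2)
v^2 = 5^2 = 25
v0^2 = 4^2 = 16
v^2 - v0^2 = 25 - 16 = 9
W = (1/2)*2*9 = 9 J

9 J


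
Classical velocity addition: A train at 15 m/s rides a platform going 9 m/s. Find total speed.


Given: object velocity = 15 m/s, platform velocity = 9 m/s (same direction)
Using classical velocity addition: v_total = v_object + v_platform
v_total = 15 + 9
v_total = 24 m/s

24 m/s


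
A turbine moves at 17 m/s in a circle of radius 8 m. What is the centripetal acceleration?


Given: v = 17 m/s, r = 8 m
Using a_c = v^2 / r
a_c = 17^2 / 8
a_c = 289 / 8
a_c = 289/8 m/s^2

289/8 m/s^2


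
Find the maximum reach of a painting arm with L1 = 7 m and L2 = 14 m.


Given: L1 = 7 m, L2 = 14 m
For a 2-link planar arm, max reach = L1 + L2 (fully extended)
Max reach = 7 + 14
Max reach = 21 m

21 m


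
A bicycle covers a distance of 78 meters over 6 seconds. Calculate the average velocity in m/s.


Given: distance d = 78 m, time t = 6 s
Using v = d / t
v = 78 / 6
v = 13 m/s

13 m/s


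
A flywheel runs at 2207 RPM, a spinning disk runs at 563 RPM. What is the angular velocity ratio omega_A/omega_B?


Given: RPM_A = 2207, RPM_B = 563
omega = 2*pi*RPM/60, so omega_A/omega_B = RPM_A / RPM_B
omega_A/omega_B = 2207 / 563
omega_A/omega_B = 2207/563

2207/563


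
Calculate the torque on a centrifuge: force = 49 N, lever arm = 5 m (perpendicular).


Given: F = 49 N, r = 5 m, angle = 90 deg (perpendicular)
Using tau = F * r * sin(90)
sin(90) = 1
tau = 49 * 5 * 1
tau = 245 Nm

245 Nm


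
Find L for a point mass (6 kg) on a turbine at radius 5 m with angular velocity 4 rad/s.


Given: m = 6 kg, r = 5 m, omega = 4 rad/s
For a point mass: I = m*r^2
I = 6*5^2 = 6*25 = 150
L = I*omega = 150*4
L = 600 kg*m^2/s

600 kg*m^2/s


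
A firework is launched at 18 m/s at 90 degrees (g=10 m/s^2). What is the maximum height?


Given: v0 = 18 m/s, theta = 90 deg, g = 10 m/s^2
sin^2(90) = 1
Using H = v0^2 * sin^2(theta) / (2*g)
H = 18^2 * 1 / (2*10)
H = 324 * 1 / 20
H = 324 / 20
H = 81/5 m

81/5 m


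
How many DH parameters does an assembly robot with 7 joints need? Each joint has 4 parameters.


Given: 7 joints, 4 DH parameters per joint (d, theta, a, alpha)
Total DH parameters = number_of_joints * 4
Total = 7 * 4
Total = 28

28


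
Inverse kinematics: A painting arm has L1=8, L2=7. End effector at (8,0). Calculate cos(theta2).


Given: L1 = 8, L2 = 7, target (x, y) = (8, 0)
Using cos(theta2) = (x^2 + y^2 - L1^2 - L2^2) / (2*L1*L2)
x^2 + y^2 = 8^2 + 0 = 64
L1^2 + L2^2 = 64 + 49 = 113
Numerator = 64 - 113 = -49
Denominator = 2*8*7 = 112
cos(theta2) = -49/112 = -7/16

-7/16


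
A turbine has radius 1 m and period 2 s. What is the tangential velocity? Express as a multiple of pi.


Given: radius r = 1 m, period T = 2 s
Using v = 2*pi*r / T
v = 2*pi*1 / 2
v = 2*pi / 2
v = 1*pi m/s

1*pi m/s


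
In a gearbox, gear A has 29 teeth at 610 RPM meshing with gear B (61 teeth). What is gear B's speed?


Given: N1 = 29 teeth, w1 = 610 RPM, N2 = 61 teeth
Using N1*w1 = N2*w2
w2 = N1*w1 / N2
w2 = 29*610 / 61
w2 = 17690 / 61
w2 = 290 RPM

290 RPM


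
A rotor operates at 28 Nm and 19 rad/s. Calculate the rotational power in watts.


Given: tau = 28 Nm, omega = 19 rad/s
Using P = tau * omega
P = 28 * 19
P = 532 W

532 W


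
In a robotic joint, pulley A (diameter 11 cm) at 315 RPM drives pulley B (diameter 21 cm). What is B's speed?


Given: D1 = 11 cm, w1 = 315 RPM, D2 = 21 cm
Using D1*w1 = D2*w2
w2 = D1*w1 / D2
w2 = 11*315 / 21
w2 = 3465 / 21
w2 = 165 RPM

165 RPM


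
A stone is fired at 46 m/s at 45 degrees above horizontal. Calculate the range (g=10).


Given: v0 = 46 m/s, theta = 45 deg, g = 10 m/s^2
sin(2*45) = sin(90) = 1
Using R = v0^2 * sin(2*theta) / g
R = 46^2 * 1 / 10
R = 2116 / 10
R = 1058/5 m

1058/5 m


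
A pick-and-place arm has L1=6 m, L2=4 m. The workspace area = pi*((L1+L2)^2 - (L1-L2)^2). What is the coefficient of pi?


Given: L1 = 6, L2 = 4
(L1+L2)^2 = (10)^2 = 100
(L1-L2)^2 = (2)^2 = 4
Difference = 100 - 4 = 96
This equals 4*L1*L2 = 4*6*4 = 96
Workspace area = 96*pi

96


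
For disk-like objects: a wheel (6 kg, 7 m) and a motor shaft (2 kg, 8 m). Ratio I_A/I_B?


Given: M1=6 kg, R1=7 m, M2=2 kg, R2=8 m
For a disk: I = (1/2)*M*R^2, so I_A/I_B = (M1*R1^2)/(M2*R2^2)
M1*R1^2 = 6*49 = 294
M2*R2^2 = 2*64 = 128
I_A/I_B = 294/128 = 147/64

147/64


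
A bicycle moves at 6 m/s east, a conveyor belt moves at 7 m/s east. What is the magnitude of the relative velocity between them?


Given: v_A = 6 m/s east, v_B = 7 m/s east
Both move in the same direction; relative speed = |v_A - v_B|
|6 - 7| = |-1|
= 1 m/s

1 m/s


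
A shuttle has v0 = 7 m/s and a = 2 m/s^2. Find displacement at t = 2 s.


Given: v0 = 7 m/s, a = 2 m/s^2, t = 2 s
Using s = v0*t + (1/2)*a*t^2
s = 7*2 + (1/2)*2*2^2
s = 14 + (1/2)*8
s = 14 + 4
s = 18

18 m


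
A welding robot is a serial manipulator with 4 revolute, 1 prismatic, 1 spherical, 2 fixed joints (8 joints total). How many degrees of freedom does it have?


Given: serial robot with 4 revolute, 1 prismatic, 1 spherical, 2 fixed joints
DOF contribution per joint type: revolute=1, prismatic=1, spherical=3, fixed=0
DOF = 4*1 + 1*1 + 1*3 + 2*0
DOF = 8

8


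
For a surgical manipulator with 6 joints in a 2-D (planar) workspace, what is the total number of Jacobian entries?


Given: task space dimension = 2, joints = 6
Jacobian is a 2 x 6 matrix
Total entries = rows * columns
Total = 2 * 6
Total = 12

12


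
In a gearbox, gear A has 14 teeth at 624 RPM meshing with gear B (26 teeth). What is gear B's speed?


Given: N1 = 14 teeth, w1 = 624 RPM, N2 = 26 teeth
Using N1*w1 = N2*w2
w2 = N1*w1 / N2
w2 = 14*624 / 26
w2 = 8736 / 26
w2 = 336 RPM

336 RPM


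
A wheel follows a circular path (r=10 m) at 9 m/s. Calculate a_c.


Given: v = 9 m/s, r = 10 m
Using a_c = v^2 / r
a_c = 9^2 / 10
a_c = 81 / 10
a_c = 81/10 m/s^2

81/10 m/s^2


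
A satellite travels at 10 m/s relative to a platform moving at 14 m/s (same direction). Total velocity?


Given: object velocity = 10 m/s, platform velocity = 14 m/s (same direction)
Using classical velocity addition: v_total = v_object + v_platform
v_total = 10 + 14
v_total = 24 m/s

24 m/s


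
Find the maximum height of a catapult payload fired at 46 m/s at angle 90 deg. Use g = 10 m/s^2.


Given: v0 = 46 m/s, theta = 90 deg, g = 10 m/s^2
sin^2(90) = 1
Using H = v0^2 * sin^2(theta) / (2*g)
H = 46^2 * 1 / (2*10)
H = 2116 * 1 / 20
H = 2116 / 20
H = 529/5 m

529/5 m


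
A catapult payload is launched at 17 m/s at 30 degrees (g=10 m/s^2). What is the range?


Given: v0 = 17 m/s, theta = 30 deg, g = 10 m/s^2
sin(2*30) = sin(60) = sqrt(3)/2
Using R = v0^2 * sin(2*theta) / g
R = 17^2 * (sqrt(3)/2) / 10
R = 289 * sqrt(3) / 20
R = 289/20*sqrt(3) m

289/20*sqrt(3) m


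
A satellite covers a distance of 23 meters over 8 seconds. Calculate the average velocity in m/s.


Given: distance d = 23 m, time t = 8 s
Using v = d / t
v = 23 / 8
v = 23/8 m/s

23/8 m/s


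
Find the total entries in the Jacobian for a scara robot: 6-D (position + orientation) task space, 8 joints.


Given: task space dimension = 6, joints = 8
Jacobian is a 6 x 8 matrix
Total entries = rows * columns
Total = 6 * 8
Total = 48

48


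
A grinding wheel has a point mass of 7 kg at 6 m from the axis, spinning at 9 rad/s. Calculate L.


Given: m = 7 kg, r = 6 m, omega = 9 rad/s
For a point mass: I = m*r^2
I = 7*6^2 = 7*36 = 252
L = I*omega = 252*9
L = 2268 kg*m^2/s

2268 kg*m^2/s


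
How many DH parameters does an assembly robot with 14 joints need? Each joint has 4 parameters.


Given: 14 joints, 4 DH parameters per joint (d, theta, a, alpha)
Total DH parameters = number_of_joints * 4
Total = 14 * 4
Total = 56

56


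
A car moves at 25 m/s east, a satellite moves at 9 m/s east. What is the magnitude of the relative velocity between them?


Given: v_A = 25 m/s east, v_B = 9 m/s east
Both move in the same direction; relative speed = |v_A - v_B|
|25 - 9| = |16|
= 16 m/s

16 m/s


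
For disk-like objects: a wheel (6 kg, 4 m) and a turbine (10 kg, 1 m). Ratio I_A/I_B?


Given: M1=6 kg, R1=4 m, M2=10 kg, R2=1 m
For a disk: I = (1/2)*M*R^2, so I_A/I_B = (M1*R1^2)/(M2*R2^2)
M1*R1^2 = 6*16 = 96
M2*R2^2 = 10*1 = 10
I_A/I_B = 96/10 = 48/5

48/5


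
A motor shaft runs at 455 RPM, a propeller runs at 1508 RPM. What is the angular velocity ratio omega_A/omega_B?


Given: RPM_A = 455, RPM_B = 1508
omega = 2*pi*RPM/60, so omega_A/omega_B = RPM_A / RPM_B
omega_A/omega_B = 455 / 1508
omega_A/omega_B = 35/116

35/116


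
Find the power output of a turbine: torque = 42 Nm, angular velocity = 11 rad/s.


Given: tau = 42 Nm, omega = 11 rad/s
Using P = tau * omega
P = 42 * 11
P = 462 W

462 W


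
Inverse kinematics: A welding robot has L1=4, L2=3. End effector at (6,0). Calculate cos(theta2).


Given: L1 = 4, L2 = 3, target (x, y) = (6, 0)
Using cos(theta2) = (x^2 + y^2 - L1^2 - L2^2) / (2*L1*L2)
x^2 + y^2 = 6^2 + 0 = 36
L1^2 + L2^2 = 16 + 9 = 25
Numerator = 36 - 25 = 11
Denominator = 2*4*3 = 24
cos(theta2) = 11/24 = 11/24

11/24


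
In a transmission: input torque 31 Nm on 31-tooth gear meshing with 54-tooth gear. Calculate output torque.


Given: N1 = 31, N2 = 54, T1 = 31 Nm
Using T2/T1 = N2/N1
T2 = T1 * N2 / N1
T2 = 31 * 54 / 31
T2 = 1674 / 31
T2 = 54 Nm

54 Nm


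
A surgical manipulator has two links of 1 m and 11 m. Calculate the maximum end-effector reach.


Given: L1 = 1 m, L2 = 11 m
For a 2-link planar arm, max reach = L1 + L2 (fully extended)
Max reach = 1 + 11
Max reach = 12 m

12 m


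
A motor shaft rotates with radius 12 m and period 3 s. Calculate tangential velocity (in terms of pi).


Given: radius r = 12 m, period T = 3 s
Using v = 2*pi*r / T
v = 2*pi*12 / 3
v = 24*pi / 3
v = 8*pi m/s

8*pi m/s


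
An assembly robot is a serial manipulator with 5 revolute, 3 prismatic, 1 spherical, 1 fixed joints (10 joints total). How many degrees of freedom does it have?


Given: serial robot with 5 revolute, 3 prismatic, 1 spherical, 1 fixed joints
DOF contribution per joint type: revolute=1, prismatic=1, spherical=3, fixed=0
DOF = 5*1 + 3*1 + 1*3 + 1*0
DOF = 11

11


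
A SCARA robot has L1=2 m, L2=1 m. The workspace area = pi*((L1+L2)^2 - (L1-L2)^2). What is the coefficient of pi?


Given: L1 = 2, L2 = 1
(L1+L2)^2 = (3)^2 = 9
(L1-L2)^2 = (1)^2 = 1
Difference = 9 - 1 = 8
This equals 4*L1*L2 = 4*2*1 = 8
Workspace area = 8*pi

8


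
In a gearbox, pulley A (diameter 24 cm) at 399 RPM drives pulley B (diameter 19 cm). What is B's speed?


Given: D1 = 24 cm, w1 = 399 RPM, D2 = 19 cm
Using D1*w1 = D2*w2
w2 = D1*w1 / D2
w2 = 24*399 / 19
w2 = 9576 / 19
w2 = 504 RPM

504 RPM


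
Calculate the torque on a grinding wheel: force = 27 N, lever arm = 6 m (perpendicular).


Given: F = 27 N, r = 6 m, angle = 90 deg (perpendicular)
Using tau = F * r * sin(90)
sin(90) = 1
tau = 27 * 6 * 1
tau = 162 Nm

162 Nm


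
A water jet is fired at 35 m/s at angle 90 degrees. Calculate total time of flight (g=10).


Given: v0 = 35 m/s, theta = 90 deg, g = 10 m/s^2
sin(90) = 1
Using T = 2*v0*sin(theta) / g
T = 2*35*1 / 10
T = 70 / 10
T = 7 s

7 s


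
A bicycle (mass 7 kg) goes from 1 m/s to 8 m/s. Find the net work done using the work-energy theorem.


Given: m = 7 kg, v0 = 1 m/s, v = 8 m/s
Using W = (1/2)*m*(v^2 - v0^2)
v^2 = 8^2 = 64
v0^2 = 1^2 = 1
v^2 - v0^2 = 64 - 1 = 63
W = (1/2)*7*63 = 441/2 J

441/2 J


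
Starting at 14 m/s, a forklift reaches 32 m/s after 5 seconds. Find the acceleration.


Given: initial velocity v0 = 14 m/s, final velocity v = 32 m/s, time t = 5 s
Using a = (v - v0) / t
a = (32 - 14) / 5
a = 18 / 5
a = 18/5 m/s^2

18/5 m/s^2


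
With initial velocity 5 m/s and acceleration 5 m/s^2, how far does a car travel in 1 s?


Given: v0 = 5 m/s, a = 5 m/s^2, t = 1 s
Using s = v0*t + (1/2)*a*t^2
s = 5*1 + (1/2)*5*1^2
s = 5 + (1/2)*5
s = 5 + 5/2
s = 15/2

15/2 m


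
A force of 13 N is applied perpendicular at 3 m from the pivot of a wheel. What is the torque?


Given: F = 13 N, r = 3 m, angle = 90 deg (perpendicular)
Using tau = F * r * sin(90)
sin(90) = 1
tau = 13 * 3 * 1
tau = 39 Nm

39 Nm


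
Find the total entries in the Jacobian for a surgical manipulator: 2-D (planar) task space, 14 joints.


Given: task space dimension = 2, joints = 14
Jacobian is a 2 x 14 matrix
Total entries = rows * columns
Total = 2 * 14
Total = 28

28


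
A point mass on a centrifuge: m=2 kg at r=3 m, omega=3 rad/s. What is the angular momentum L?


Given: m = 2 kg, r = 3 m, omega = 3 rad/s
For a point mass: I = m*r^2
I = 2*3^2 = 2*9 = 18
L = I*omega = 18*3
L = 54 kg*m^2/s

54 kg*m^2/s


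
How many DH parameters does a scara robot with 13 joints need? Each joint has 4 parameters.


Given: 13 joints, 4 DH parameters per joint (d, theta, a, alpha)
Total DH parameters = number_of_joints * 4
Total = 13 * 4
Total = 52

52


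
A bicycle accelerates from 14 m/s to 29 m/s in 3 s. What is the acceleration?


Given: initial velocity v0 = 14 m/s, final velocity v = 29 m/s, time t = 3 s
Using a = (v - v0) / t
a = (29 - 14) / 3
a = 15 / 3
a = 5 m/s^2

5 m/s^2


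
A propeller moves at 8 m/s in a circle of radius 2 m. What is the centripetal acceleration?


Given: v = 8 m/s, r = 2 m
Using a_c = v^2 / r
a_c = 8^2 / 2
a_c = 64 / 2
a_c = 32 m/s^2

32 m/s^2
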